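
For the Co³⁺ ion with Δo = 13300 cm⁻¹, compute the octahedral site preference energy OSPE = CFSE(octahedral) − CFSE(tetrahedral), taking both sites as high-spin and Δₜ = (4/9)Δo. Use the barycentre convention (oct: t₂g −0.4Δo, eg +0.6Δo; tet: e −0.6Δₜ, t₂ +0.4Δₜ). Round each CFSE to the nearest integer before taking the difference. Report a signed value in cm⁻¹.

-1773

Co³⁺: group 9, so d-count = 9 − 3 = 6.
Octahedral (high-spin): t2g^4 e_g^2, CFSE = 4(−0.4) + 2(+0.6) = -0.4Δo = -0.4 × 13300 = -5320 cm⁻¹.
Tetrahedral: e^3 t2^3, CFSE = 3(−0.6) + 3(+0.4) = -0.6Δₜ = -0.6 × (4/9) × 13300 = -3547 cm⁻¹.
OSPE = CFSE(oct) − CFSE(tet) = -5320 − (-3547) = -1773 cm⁻¹.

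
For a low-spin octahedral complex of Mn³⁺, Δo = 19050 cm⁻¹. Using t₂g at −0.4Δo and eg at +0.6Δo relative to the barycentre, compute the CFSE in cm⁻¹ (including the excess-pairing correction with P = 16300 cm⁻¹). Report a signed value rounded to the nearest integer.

Mn is in group 7, so Mn³⁺ is d⁴ (7 − 3 = 4).
The d⁴ electrons fill as t₂g⁴ eg⁰.
The orbital stabilization is -1.6Δo = -1.6 × 19050 = -30480 cm⁻¹.
Relative to high-spin t₂g³ eg¹ (0 paired), the low-spin configuration has 1 additional pair, contributing +1 × 16300 = +16300 cm⁻¹.
Overall CFSE = -30480 + 16300 = -14180 cm⁻¹.

-14180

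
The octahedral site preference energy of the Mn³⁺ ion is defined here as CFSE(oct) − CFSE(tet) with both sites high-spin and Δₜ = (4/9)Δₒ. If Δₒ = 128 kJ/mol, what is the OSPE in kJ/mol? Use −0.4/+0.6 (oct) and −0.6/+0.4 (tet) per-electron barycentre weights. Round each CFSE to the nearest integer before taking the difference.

Mn³⁺: group 7, so d-count = 7 − 3 = 4.
Octahedral (high-spin): t₂g³ eg¹, CFSE = 3(−0.4) + 1(+0.6) = -0.6Δₒ = -0.6 × 128 = -77 kJ/mol.
In a tetrahedral site the filling is e² t₂²: CFSE(tet) = -0.4Δₜ = -0.4 × (4/9)(128) = -23 kJ/mol.
Subtracting, OSPE = -77 − (-23) = -54 kJ/mol.

-54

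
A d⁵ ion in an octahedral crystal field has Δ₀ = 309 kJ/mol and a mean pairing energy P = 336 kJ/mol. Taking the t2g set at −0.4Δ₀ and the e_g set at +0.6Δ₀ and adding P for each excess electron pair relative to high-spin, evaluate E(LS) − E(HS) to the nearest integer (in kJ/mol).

54

High-spin: t2g^3 e_g^2, CFSE = 0.0Δ₀ = 0 kJ/mol.
Low-spin: t2g^5 e_g^0, orbital CFSE = -2.0Δ₀ = -618 kJ/mol; plus 2 excess pairs × P = +672 kJ/mol; total 54 kJ/mol.
Thus E(LS) − E(HS) = 54 kJ/mol.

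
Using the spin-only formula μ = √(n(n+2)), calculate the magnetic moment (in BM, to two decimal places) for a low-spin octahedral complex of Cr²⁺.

Cr²⁺: group 6, so d-count = 6 − 2 = 4.
Configuration: t₂g⁴ eg⁰ → 2 unpaired electrons.
μ(spin-only) = √[2(2+2)] = √8 ≈ 2.83 BM.

2.83 BM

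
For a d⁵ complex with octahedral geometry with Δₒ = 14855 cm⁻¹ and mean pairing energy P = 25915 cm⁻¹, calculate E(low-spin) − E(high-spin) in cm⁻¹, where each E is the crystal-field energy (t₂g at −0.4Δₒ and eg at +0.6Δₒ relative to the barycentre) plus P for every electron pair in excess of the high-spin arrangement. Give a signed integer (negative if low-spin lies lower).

22120

High-spin d⁵ fills as t₂g³ eg² with CFSE 3(−0.4) + 2(+0.6) = 0.0Δₒ = 0 cm⁻¹.
Low-spin: t₂g⁵ eg⁰, orbital CFSE = -2.0Δₒ = -29710 cm⁻¹; plus 2 excess pairs × P = +51830 cm⁻¹; total 22120 cm⁻¹.
E(LS) − E(HS) = 22120 − (0) = 22120 cm⁻¹.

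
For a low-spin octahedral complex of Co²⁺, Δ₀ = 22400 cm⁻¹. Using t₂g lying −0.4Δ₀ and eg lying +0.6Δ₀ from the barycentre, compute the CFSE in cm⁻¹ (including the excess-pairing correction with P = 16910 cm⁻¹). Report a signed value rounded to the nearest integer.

-23410

Co is in group 9, so Co²⁺ is d⁷ (9 − 2 = 7).
Electron filling gives t₂g⁶ eg¹.
The orbital stabilization is -1.8Δ₀ = -1.8 × 22400 = -40320 cm⁻¹.
Pairing penalty: 3 pairs vs 2 in the high-spin reference → 1 extra × P = 16910 cm⁻¹.
Overall CFSE = -40320 + 16910 = -23410 cm⁻¹.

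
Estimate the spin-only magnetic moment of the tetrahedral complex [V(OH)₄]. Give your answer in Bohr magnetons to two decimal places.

1.73 Bohr magnetons

Each OH⁻ contributes -1; 4 × (-1) = -4. With overall charge +0, V is in the +4 oxidation state.
Group 5 minus oxidation state +4 gives a d¹ configuration for V⁴⁺.
Tetrahedral fields are weak (Δₜ ≈ 4/9 Δₒ), so electrons fill high-spin.
Configuration: e¹ t₂⁰ → 1 unpaired electron.
μ(spin-only) = √[1(1+2)] = √3 ≈ 1.73 Bohr magnetons.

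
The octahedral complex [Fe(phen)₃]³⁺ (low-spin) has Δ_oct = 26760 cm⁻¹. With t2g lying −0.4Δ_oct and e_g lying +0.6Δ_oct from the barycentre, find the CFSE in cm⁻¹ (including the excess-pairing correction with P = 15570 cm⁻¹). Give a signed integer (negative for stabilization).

-22380

phen is neutral, so the +3 overall charge sits on Fe: oxidation state +3.
Fe sits in group 8; removing 3 electrons leaves Fe³⁺ with 8 − 3 = 5 d electrons.
Configuration: t2g^5 e_g^0.
Orbital CFSE = 5(-0.4) + 0(0.6) = -2.0Δ_oct = -2.0 × 26760 = -53520 cm⁻¹.
Pairing penalty: 2 pairs vs 0 in the high-spin reference → 2 extra × P = 31140 cm⁻¹.
Combining: -53520 + 31140 = -22380 cm⁻¹.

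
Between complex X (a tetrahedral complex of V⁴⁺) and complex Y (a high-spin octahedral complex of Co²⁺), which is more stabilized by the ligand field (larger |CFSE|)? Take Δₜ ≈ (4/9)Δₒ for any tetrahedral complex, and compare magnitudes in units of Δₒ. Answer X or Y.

Y

X: V sits in group 5; removing 4 electrons leaves V⁴⁺ with 5 − 4 = 1 d electrons; With tetrahedral geometry the complex is necessarily high-spin; e^1 t2^0, CFSE = -0.6Δₜ ≈ -0.27Δₒ.
Y: Co²⁺: group 9, so d-count = 9 − 2 = 7; t₂g⁵ eg², CFSE = -0.8Δₒ.
So Y has the larger |CFSE|.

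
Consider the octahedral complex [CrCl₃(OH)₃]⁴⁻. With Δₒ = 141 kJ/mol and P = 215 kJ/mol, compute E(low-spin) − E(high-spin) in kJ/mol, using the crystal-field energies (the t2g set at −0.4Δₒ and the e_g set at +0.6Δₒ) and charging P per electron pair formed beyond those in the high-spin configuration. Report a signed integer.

74

Ligand charges: 3×(-1) from Cl⁻ and 3×(-1) from OH⁻ sum to -6; with overall charge -4, Cr is +2.
Group 6 minus oxidation state +2 gives a d⁴ configuration for Cr²⁺.
High-spin: t2g^3 e_g^1, CFSE = -0.6Δₒ = -85 kJ/mol.
Low-spin t2g^4 e_g^0 gives -1.6Δₒ = -226 kJ/mol, but forming 1 extra pair costs 1P = 215 kJ/mol, so E(LS) = -226 + 215 = -11 kJ/mol.
E(LS) − E(HS) = -11 − (-85) = 74 kJ/mol.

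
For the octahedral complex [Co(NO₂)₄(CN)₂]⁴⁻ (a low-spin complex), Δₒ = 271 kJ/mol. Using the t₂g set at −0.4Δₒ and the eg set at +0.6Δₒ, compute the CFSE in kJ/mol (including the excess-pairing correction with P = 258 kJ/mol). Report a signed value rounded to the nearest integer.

Ligand charges: 4×(-1) from NO₂⁻ and 2×(-1) from CN⁻ sum to -6; with overall charge -4, Co is +2.
Co is in group 9, so Co²⁺ is d⁷ (9 − 2 = 7).
The d⁷ electrons fill as t₂g⁶ eg¹.
CFSE(orbital) = 6×(-0.4Δₒ) + 1×(0.6Δₒ) = -1.8Δₒ; with Δₒ = 271 kJ/mol that is -488 kJ/mol.
Pairing penalty: 3 pairs vs 2 in the high-spin reference → 1 extra × P = 258 kJ/mol.
Net CFSE = -488 + 258 = -230 kJ/mol.

-230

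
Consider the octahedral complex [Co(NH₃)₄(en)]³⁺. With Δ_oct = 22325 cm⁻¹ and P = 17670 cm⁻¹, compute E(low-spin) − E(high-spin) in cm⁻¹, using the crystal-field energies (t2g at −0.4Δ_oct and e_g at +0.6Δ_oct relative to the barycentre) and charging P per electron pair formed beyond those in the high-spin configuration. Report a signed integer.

Ligand charges: 4×(+0) from NH₃ and 1×(+0) from en sum to +0; with overall charge +3, Co is +3.
Co is in group 9, so Co³⁺ is d⁶ (9 − 3 = 6).
In the high-spin limit (t2g^4 e_g^2) the orbital term is -0.4Δ_oct = -8930 cm⁻¹, with no excess pairing.
Low-spin t2g^6 e_g^0 gives -2.4Δ_oct = -53580 cm⁻¹, but forming 2 extra pairs costs 2P = 35340 cm⁻¹, so E(LS) = -53580 + 35340 = -18240 cm⁻¹.
E(LS) − E(HS) = -18240 − (-8930) = -9310 cm⁻¹.

-9310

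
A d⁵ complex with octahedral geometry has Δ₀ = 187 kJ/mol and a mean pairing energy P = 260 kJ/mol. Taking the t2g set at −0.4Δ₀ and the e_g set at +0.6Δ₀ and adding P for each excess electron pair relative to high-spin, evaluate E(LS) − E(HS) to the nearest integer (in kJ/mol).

146

High-spin: t2g^3 e_g^2, CFSE = 0.0Δ₀ = 0 kJ/mol.
For low-spin the configuration is t2g^5 e_g^0: orbital energy -2.0 × 187 = -374 kJ/mol, and 2 additional pairs relative to high-spin add 520 kJ/mol, giving 146 kJ/mol.
E(LS) − E(HS) = 146 − (0) = 146 kJ/mol.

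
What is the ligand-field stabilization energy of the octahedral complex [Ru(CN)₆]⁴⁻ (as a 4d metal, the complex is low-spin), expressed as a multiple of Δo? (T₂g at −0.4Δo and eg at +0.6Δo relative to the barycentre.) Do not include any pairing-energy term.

-2.4 Δo

Each CN⁻ contributes -1; 6 × (-1) = -6. With overall charge -4, Ru is in the +2 oxidation state.
Ru sits in group 8; removing 2 electrons leaves Ru²⁺ with 8 − 2 = 6 d electrons.
Configuration: t₂g⁶ eg⁰.
CFSE = 6(-0.4Δo) + 0(0.6Δo) = -2.4Δo + 0.0Δo = -2.4Δo.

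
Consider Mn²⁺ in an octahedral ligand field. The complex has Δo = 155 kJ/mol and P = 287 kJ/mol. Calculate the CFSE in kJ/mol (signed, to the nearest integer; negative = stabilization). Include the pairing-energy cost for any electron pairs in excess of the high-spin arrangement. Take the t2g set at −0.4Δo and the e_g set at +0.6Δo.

Mn sits in group 7; removing 2 electrons leaves Mn²⁺ with 7 − 2 = 5 d electrons.
Δo < P, so pairing is avoided: the ground state is high-spin.
Filling d⁵ accordingly: t2g^3 e_g^2.
Orbital CFSE = 0.0Δo = 0.0 × 155 = 0 kJ/mol.
High-spin has no excess pairs, so no pairing correction applies.

0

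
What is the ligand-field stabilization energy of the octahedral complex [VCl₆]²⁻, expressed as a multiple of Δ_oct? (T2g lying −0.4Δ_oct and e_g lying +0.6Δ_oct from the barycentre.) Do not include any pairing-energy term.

Each Cl⁻ contributes -1; 6 × (-1) = -6. With overall charge -2, V is in the +4 oxidation state.
V⁴⁺: group 5, so d-count = 5 − 4 = 1.
For octahedral d¹ the high- and low-spin configurations coincide.
Configuration: t2g^1 e_g^0.
CFSE = 1(-0.4Δ_oct) + 0(0.6Δ_oct) = -0.4Δ_oct + 0.0Δ_oct = -0.4Δ_oct.

-0.4 Δ_oct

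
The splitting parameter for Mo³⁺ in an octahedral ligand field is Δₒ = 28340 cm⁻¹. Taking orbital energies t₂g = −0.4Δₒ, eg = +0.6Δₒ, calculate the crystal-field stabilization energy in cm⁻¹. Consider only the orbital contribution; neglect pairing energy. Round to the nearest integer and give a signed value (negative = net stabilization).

-34008

Mo is in group 6, so Mo³⁺ is d³ (6 − 3 = 3).
Electron filling gives t₂g³ eg⁰.
Orbital CFSE = 3(-0.4) + 0(0.6) = -1.2Δₒ = -1.2 × 28340 = -34008 cm⁻¹.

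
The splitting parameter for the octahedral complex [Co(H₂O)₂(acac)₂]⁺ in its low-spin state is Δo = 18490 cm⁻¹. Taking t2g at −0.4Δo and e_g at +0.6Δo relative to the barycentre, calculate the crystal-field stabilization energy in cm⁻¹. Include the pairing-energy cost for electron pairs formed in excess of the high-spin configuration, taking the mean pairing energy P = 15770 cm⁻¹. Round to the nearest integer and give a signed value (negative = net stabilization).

-12836

Ligand charges: 2×(+0) from H₂O and 2×(-1) from acac⁻ sum to -2; with overall charge +1, Co is +3.
Co³⁺: group 9, so d-count = 9 − 3 = 6.
Electron filling gives t2g^6 e_g^0.
The orbital stabilization is -2.4Δo = -2.4 × 18490 = -44376 cm⁻¹.
High-spin d⁶ would be t2g^4 e_g^2 with 1 pair; low-spin has 3, so 2 excess pairs cost +2P = +31540 cm⁻¹.
Combining: -44376 + 31540 = -12836 cm⁻¹.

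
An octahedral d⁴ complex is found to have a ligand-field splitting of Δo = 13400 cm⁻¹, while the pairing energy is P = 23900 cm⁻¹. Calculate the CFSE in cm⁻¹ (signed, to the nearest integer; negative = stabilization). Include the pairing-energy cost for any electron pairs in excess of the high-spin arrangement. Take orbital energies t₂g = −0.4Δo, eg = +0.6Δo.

With Δo < P the complex is high-spin.
That gives t₂g³ eg¹.
Orbital CFSE = -0.6Δo = -0.6 × 13400 = -8040 cm⁻¹.
High-spin has no excess pairs, so no pairing correction applies.

-8040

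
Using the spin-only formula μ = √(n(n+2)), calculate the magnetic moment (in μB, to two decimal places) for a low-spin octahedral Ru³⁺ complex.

1.73 μB

Group 8 minus oxidation state +3 gives a d⁵ configuration for Ru³⁺.
Configuration: t₂g⁵ eg⁰ → 1 unpaired electron.
μ(spin-only) = √[1(1+2)] = √3 ≈ 1.73 μB.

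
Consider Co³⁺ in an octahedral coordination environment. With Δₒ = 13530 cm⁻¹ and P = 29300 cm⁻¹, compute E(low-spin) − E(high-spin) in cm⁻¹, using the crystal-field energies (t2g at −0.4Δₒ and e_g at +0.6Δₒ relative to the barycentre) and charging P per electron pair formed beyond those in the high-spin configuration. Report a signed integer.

Co³⁺: group 9, so d-count = 9 − 3 = 6.
In the high-spin limit (t2g^4 e_g^2) the orbital term is -0.4Δₒ = -5412 cm⁻¹, with no excess pairing.
For low-spin the configuration is t2g^6 e_g^0: orbital energy -2.4 × 13530 = -32472 cm⁻¹, and 2 additional pairs relative to high-spin add 58600 cm⁻¹, giving 26128 cm⁻¹.
The difference is 26128 − (-5412) = 31540 cm⁻¹, so high-spin lies lower.

31540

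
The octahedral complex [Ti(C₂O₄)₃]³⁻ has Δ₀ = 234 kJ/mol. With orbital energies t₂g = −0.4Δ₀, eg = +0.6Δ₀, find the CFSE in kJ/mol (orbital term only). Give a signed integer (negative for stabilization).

-94

Each C₂O₄²⁻ contributes -2; 3 × (-2) = -6. With overall charge -3, Ti is in the +3 oxidation state.
Group 4 minus oxidation state +3 gives a d¹ configuration for Ti³⁺.
For octahedral d¹ the high- and low-spin configurations coincide.
Electron filling gives t₂g¹ eg⁰.
CFSE(orbital) = 1×(-0.4Δ₀) + 0×(0.6Δ₀) = -0.4Δ₀; with Δ₀ = 234 kJ/mol that is -94 kJ/mol.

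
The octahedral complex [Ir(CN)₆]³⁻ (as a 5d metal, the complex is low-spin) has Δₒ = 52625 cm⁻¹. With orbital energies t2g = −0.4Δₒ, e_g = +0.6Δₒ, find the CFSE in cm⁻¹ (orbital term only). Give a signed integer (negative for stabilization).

-126300

Each CN⁻ contributes -1; 6 × (-1) = -6. With overall charge -3, Ir is in the +3 oxidation state.
Group 9 minus oxidation state +3 gives a d⁶ configuration for Ir³⁺.
The d⁶ electrons fill as t2g^6 e_g^0.
Orbital CFSE = 6(-0.4) + 0(0.6) = -2.4Δₒ = -2.4 × 52625 = -126300 cm⁻¹.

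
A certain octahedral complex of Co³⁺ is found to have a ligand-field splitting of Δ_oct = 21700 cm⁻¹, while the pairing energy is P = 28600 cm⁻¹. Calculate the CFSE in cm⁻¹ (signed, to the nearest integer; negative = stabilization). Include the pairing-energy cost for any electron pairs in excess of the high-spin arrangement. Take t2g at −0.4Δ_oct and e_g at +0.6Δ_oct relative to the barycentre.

Co is in group 9, so Co³⁺ is d⁶ (9 − 3 = 6).
Here Δ_oct < P (21700 < 28600), so the high-spin state is favoured.
Configuration: t2g^4 e_g^2.
Orbital CFSE = -0.4Δ_oct = -0.4 × 21700 = -8680 cm⁻¹.
High-spin has no excess pairs, so no pairing correction applies.

-8680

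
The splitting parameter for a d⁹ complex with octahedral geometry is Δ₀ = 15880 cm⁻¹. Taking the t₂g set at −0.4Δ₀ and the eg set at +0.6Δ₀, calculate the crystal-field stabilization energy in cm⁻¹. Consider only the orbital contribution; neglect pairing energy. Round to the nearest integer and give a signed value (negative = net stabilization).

For octahedral d⁹ the high- and low-spin configurations coincide.
The d⁹ electrons fill as t₂g⁶ eg³.
CFSE(orbital) = 6×(-0.4Δ₀) + 3×(0.6Δ₀) = -0.6Δ₀; with Δ₀ = 15880 cm⁻¹ that is -9528 cm⁻¹.

-9528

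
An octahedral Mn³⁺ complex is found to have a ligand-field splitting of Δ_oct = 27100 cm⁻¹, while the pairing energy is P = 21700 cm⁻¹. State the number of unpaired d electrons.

2

Mn sits in group 7; removing 3 electrons leaves Mn³⁺ with 7 − 3 = 4 d electrons.
Since Δ_oct = 27100 cm⁻¹ > P = 21700 cm⁻¹, the complex adopts the low-spin configuration.
Filling d⁴ accordingly: t2g^4 e_g^0.
Unpaired electrons: 2.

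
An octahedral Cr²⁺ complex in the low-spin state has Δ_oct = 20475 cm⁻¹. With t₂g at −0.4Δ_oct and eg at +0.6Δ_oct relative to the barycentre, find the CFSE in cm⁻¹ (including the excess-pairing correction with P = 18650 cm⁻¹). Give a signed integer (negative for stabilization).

Cr sits in group 6; removing 2 electrons leaves Cr²⁺ with 6 − 2 = 4 d electrons.
Configuration: t₂g⁴ eg⁰.
CFSE(orbital) = 4×(-0.4Δ_oct) + 0×(0.6Δ_oct) = -1.6Δ_oct; with Δ_oct = 20475 cm⁻¹ that is -32760 cm⁻¹.
High-spin d⁴ would be t₂g³ eg¹ with 0 pairs; low-spin has 1, so 1 excess pair costs +1P = +18650 cm⁻¹.
Overall CFSE = -32760 + 18650 = -14110 cm⁻¹.

-14110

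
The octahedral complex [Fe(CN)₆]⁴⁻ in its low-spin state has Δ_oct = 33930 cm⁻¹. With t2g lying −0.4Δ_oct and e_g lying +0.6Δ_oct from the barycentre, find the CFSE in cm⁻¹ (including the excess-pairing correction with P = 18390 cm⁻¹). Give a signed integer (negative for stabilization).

Each CN⁻ contributes -1; 6 × (-1) = -6. With overall charge -4, Fe is in the +2 oxidation state.
Group 8 minus oxidation state +2 gives a d⁶ configuration for Fe²⁺.
Electron filling gives t2g^6 e_g^0.
CFSE(orbital) = 6×(-0.4Δ_oct) + 0×(0.6Δ_oct) = -2.4Δ_oct; with Δ_oct = 33930 cm⁻¹ that is -81432 cm⁻¹.
Pairing penalty: 3 pairs vs 1 in the high-spin reference → 2 extra × P = 36780 cm⁻¹.
Combining: -81432 + 36780 = -44652 cm⁻¹.

-44652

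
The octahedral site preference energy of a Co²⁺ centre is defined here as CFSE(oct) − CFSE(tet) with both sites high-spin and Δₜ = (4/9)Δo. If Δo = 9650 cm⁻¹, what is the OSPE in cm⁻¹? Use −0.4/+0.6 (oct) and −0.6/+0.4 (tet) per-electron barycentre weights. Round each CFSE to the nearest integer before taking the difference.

-2573

Co is in group 9, so Co²⁺ is d⁷ (9 − 2 = 7).
Octahedral high-spin t2g^5 e_g^2: CFSE = -0.8 × 9650 = -7720 cm⁻¹.
Tetrahedral e^4 t2^3 gives -1.2Δₜ = -1.2 × (4/9) × 9650 = -5147 cm⁻¹.
OSPE = CFSE(oct) − CFSE(tet) = -7720 − (-5147) = -2573 cm⁻¹.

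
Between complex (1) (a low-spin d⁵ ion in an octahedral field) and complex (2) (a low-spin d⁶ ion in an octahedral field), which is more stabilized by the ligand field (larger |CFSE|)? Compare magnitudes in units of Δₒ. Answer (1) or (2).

(2)

(1): t₂g⁵ eg⁰, CFSE = -2.0Δₒ.
(2): t₂g⁶ eg⁰, CFSE = -2.4Δₒ.
So (2) has the larger |CFSE|.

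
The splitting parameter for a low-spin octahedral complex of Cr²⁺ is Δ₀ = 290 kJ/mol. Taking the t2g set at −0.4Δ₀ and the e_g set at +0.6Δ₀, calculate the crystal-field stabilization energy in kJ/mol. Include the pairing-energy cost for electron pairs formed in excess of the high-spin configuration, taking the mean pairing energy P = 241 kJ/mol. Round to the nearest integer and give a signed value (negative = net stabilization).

Group 6 minus oxidation state +2 gives a d⁴ configuration for Cr²⁺.
Configuration: t2g^4 e_g^0.
Orbital CFSE = 4(-0.4) + 0(0.6) = -1.6Δ₀ = -1.6 × 290 = -464 kJ/mol.
High-spin d⁴ would be t2g^3 e_g^1 with 0 pairs; low-spin has 1, so 1 excess pair costs +1P = +241 kJ/mol.
Overall CFSE = -464 + 241 = -223 kJ/mol.

-223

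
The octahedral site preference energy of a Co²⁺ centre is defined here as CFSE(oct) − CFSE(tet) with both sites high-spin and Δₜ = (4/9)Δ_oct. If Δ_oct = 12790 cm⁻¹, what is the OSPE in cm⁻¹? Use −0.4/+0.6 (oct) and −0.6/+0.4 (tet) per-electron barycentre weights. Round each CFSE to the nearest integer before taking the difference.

-3411

Co is in group 9, so Co²⁺ is d⁷ (9 − 2 = 7).
In an octahedral site d⁷ (HS) is t2g^5 e_g^2, giving CFSE(oct) = -0.8Δ_oct = -10232 cm⁻¹.
Tetrahedral e^4 t2^3 gives -1.2Δₜ = -1.2 × (4/9) × 12790 = -6821 cm⁻¹.
Subtracting, OSPE = -10232 − (-6821) = -3411 cm⁻¹.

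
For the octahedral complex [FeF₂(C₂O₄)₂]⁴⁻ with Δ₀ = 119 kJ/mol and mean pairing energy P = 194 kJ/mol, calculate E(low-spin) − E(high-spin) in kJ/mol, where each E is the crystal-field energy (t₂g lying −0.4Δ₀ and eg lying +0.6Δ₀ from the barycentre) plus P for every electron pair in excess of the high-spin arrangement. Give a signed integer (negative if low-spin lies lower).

150

Ligand charges: 2×(-1) from F⁻ and 2×(-2) from C₂O₄²⁻ sum to -6; with overall charge -4, Fe is +2.
Fe sits in group 8; removing 2 electrons leaves Fe²⁺ with 8 − 2 = 6 d electrons.
High-spin d⁶ fills as t₂g⁴ eg² with CFSE 4(−0.4) + 2(+0.6) = -0.4Δ₀ = -48 kJ/mol.
Low-spin: t₂g⁶ eg⁰, orbital CFSE = -2.4Δ₀ = -286 kJ/mol; plus 2 excess pairs × P = +388 kJ/mol; total 102 kJ/mol.
Thus E(LS) − E(HS) = 150 kJ/mol.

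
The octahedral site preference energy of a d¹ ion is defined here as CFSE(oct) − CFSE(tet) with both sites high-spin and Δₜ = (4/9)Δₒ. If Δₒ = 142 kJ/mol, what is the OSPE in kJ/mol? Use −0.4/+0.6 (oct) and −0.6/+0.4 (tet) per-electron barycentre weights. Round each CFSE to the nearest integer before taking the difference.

-19

In an octahedral site d¹ (HS) is t₂g¹ eg⁰, giving CFSE(oct) = -0.4Δₒ = -57 kJ/mol.
Tetrahedral e¹ t₂⁰ gives -0.6Δₜ = -0.6 × (4/9) × 142 = -38 kJ/mol.
Subtracting, OSPE = -57 − (-38) = -19 kJ/mol.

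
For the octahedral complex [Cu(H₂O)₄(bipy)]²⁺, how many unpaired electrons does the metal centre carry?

Ligand charges: 4×(+0) from H₂O and 1×(+0) from bipy sum to +0; with overall charge +2, Cu is +2.
Cu sits in group 11; removing 2 electrons leaves Cu²⁺ with 11 − 2 = 9 d electrons.
Configuration: t₂g⁶ eg³, giving 1 unpaired electron.

1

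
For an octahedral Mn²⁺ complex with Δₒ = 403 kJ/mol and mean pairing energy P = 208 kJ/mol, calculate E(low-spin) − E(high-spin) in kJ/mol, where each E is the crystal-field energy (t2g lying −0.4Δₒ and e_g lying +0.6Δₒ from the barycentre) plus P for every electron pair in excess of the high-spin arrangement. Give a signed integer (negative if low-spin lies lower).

Group 7 minus oxidation state +2 gives a d⁵ configuration for Mn²⁺.
High-spin: t2g^3 e_g^2, CFSE = 0.0Δₒ = 0 kJ/mol.
Low-spin t2g^5 e_g^0 gives -2.0Δₒ = -806 kJ/mol, but forming 2 extra pairs costs 2P = 416 kJ/mol, so E(LS) = -806 + 416 = -390 kJ/mol.
E(LS) − E(HS) = -390 − (0) = -390 kJ/mol.

-390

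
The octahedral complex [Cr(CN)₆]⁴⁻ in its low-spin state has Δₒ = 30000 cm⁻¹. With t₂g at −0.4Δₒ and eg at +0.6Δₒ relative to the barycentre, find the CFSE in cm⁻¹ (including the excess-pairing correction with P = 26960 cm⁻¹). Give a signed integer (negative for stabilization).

Each CN⁻ contributes -1; 6 × (-1) = -6. With overall charge -4, Cr is in the +2 oxidation state.
Cr is in group 6, so Cr²⁺ is d⁴ (6 − 2 = 4).
The d⁴ electrons fill as t₂g⁴ eg⁰.
The orbital stabilization is -1.6Δₒ = -1.6 × 30000 = -48000 cm⁻¹.
Pairing penalty: 1 pair vs 0 in the high-spin reference → 1 extra × P = 26960 cm⁻¹.
Overall CFSE = -48000 + 26960 = -21040 cm⁻¹.

-21040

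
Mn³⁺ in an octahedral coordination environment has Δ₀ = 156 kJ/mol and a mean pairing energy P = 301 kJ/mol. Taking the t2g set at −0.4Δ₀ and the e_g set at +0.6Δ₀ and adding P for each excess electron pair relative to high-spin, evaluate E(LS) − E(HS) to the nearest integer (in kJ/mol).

Group 7 minus oxidation state +3 gives a d⁴ configuration for Mn³⁺.
High-spin: t2g^3 e_g^1, CFSE = -0.6Δ₀ = -94 kJ/mol.
Low-spin: t2g^4 e_g^0, orbital CFSE = -1.6Δ₀ = -250 kJ/mol; plus 1 excess pair × P = +301 kJ/mol; total 51 kJ/mol.
E(LS) − E(HS) = 51 − (-94) = 145 kJ/mol.

145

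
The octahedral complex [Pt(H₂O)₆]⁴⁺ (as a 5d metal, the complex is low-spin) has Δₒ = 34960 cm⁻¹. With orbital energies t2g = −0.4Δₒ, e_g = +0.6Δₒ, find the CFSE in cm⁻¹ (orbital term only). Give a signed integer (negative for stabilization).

H₂O is neutral, so the +4 overall charge sits on Pt: oxidation state +4.
Pt is in group 10, so Pt⁴⁺ is d⁶ (10 − 4 = 6).
Electron filling gives t2g^6 e_g^0.
CFSE(orbital) = 6×(-0.4Δₒ) + 0×(0.6Δₒ) = -2.4Δₒ; with Δₒ = 34960 cm⁻¹ that is -83904 cm⁻¹.

-83904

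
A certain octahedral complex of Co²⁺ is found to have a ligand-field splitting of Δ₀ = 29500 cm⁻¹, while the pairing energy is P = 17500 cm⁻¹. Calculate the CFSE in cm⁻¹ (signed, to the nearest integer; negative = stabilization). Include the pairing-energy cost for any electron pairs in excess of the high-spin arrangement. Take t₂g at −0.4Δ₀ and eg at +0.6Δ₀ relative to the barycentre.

Group 9 minus oxidation state +2 gives a d⁷ configuration for Co²⁺.
Since Δ₀ = 29500 cm⁻¹ > P = 17500 cm⁻¹, the complex adopts the low-spin configuration.
That gives t₂g⁶ eg¹.
Orbital CFSE = -1.8Δ₀ = -1.8 × 29500 = -53100 cm⁻¹.
Excess pairs vs high-spin: 3 − 2 = 1; pairing cost = +17500 cm⁻¹.
Net CFSE = -53100 + 17500 = -35600 cm⁻¹.

-35600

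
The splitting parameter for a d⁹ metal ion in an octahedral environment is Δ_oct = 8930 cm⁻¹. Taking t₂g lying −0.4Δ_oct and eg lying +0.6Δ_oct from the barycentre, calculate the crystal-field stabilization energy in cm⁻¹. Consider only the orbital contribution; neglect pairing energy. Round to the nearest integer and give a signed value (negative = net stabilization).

For octahedral d⁹ the high- and low-spin configurations coincide.
Configuration: t₂g⁶ eg³.
The orbital stabilization is -0.6Δ_oct = -0.6 × 8930 = -5358 cm⁻¹.

-5358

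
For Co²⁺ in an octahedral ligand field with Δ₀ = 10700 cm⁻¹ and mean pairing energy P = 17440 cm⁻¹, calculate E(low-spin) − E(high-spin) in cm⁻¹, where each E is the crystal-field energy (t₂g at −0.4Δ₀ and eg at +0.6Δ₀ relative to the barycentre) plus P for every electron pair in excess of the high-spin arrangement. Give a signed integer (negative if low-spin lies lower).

6740

Co²⁺: group 9, so d-count = 9 − 2 = 7.
High-spin: t₂g⁵ eg², CFSE = -0.8Δ₀ = -8560 cm⁻¹.
For low-spin the configuration is t₂g⁶ eg¹: orbital energy -1.8 × 10700 = -19260 cm⁻¹, and 1 additional pair relative to high-spin adds 17440 cm⁻¹, giving -1820 cm⁻¹.
Thus E(LS) − E(HS) = 6740 cm⁻¹.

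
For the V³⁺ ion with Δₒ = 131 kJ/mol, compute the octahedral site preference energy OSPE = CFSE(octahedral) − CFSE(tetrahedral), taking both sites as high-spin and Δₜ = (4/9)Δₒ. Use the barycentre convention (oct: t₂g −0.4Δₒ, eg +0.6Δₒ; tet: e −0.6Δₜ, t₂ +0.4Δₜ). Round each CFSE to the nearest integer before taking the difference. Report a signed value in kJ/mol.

V sits in group 5; removing 3 electrons leaves V³⁺ with 5 − 3 = 2 d electrons.
Octahedral high-spin t2g^2 e_g^0: CFSE = -0.8 × 131 = -105 kJ/mol.
Tetrahedral: e^2 t2^0, CFSE = 2(−0.6) + 0(+0.4) = -1.2Δₜ = -1.2 × (4/9) × 131 = -70 kJ/mol.
Subtracting, OSPE = -105 − (-70) = -35 kJ/mol.

-35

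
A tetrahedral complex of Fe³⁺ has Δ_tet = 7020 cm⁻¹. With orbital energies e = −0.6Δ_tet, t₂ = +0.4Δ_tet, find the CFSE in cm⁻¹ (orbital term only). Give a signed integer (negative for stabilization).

Fe is in group 8, so Fe³⁺ is d⁵ (8 − 3 = 5).
Tetrahedral splitting is small, so the complex is high-spin.
Electron filling gives e² t₂³.
The orbital stabilization is 0.0Δ_tet = 0.0 × 7020 = 0 cm⁻¹.

0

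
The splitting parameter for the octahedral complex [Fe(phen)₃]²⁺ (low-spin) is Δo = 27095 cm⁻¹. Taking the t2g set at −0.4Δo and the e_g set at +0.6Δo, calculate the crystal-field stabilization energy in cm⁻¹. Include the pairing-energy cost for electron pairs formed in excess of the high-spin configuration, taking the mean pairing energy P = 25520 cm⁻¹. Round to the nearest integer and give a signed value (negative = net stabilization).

-13988

phen is neutral, so the +2 overall charge sits on Fe: oxidation state +2.
Fe²⁺: group 8, so d-count = 8 − 2 = 6.
Configuration: t2g^6 e_g^0.
The orbital stabilization is -2.4Δo = -2.4 × 27095 = -65028 cm⁻¹.
High-spin d⁶ would be t2g^4 e_g^2 with 1 pair; low-spin has 3, so 2 excess pairs cost +2P = +51040 cm⁻¹.
Net CFSE = -65028 + 51040 = -13988 cm⁻¹.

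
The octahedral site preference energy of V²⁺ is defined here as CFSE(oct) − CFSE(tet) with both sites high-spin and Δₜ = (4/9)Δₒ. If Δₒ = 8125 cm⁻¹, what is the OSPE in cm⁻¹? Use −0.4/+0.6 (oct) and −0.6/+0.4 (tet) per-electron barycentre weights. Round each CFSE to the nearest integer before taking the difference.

V is in group 5, so V²⁺ is d³ (5 − 2 = 3).
In an octahedral site d³ (HS) is t₂g³ eg⁰, giving CFSE(oct) = -1.2Δₒ = -9750 cm⁻¹.
In a tetrahedral site the filling is e² t₂¹: CFSE(tet) = -0.8Δₜ = -0.8 × (4/9)(8125) = -2889 cm⁻¹.
OSPE = -9750 − (-2889) = -6861 cm⁻¹.

-6861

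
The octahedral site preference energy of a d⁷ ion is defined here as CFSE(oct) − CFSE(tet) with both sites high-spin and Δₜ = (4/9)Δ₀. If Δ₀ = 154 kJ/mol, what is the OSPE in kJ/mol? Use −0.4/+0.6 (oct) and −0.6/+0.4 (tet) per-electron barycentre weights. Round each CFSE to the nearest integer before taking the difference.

Octahedral high-spin t2g^5 e_g^2: CFSE = -0.8 × 154 = -123 kJ/mol.
Tetrahedral e^4 t2^3 gives -1.2Δₜ = -1.2 × (4/9) × 154 = -82 kJ/mol.
OSPE = -123 − (-82) = -41 kJ/mol.

-41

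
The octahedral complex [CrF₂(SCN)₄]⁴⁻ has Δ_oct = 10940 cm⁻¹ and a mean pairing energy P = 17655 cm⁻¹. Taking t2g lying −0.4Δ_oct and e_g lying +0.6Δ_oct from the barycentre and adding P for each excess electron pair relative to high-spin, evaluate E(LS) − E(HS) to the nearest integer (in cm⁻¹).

Ligand charges: 2×(-1) from F⁻ and 4×(-1) from SCN⁻ sum to -6; with overall charge -4, Cr is +2.
Cr²⁺: group 6, so d-count = 6 − 2 = 4.
High-spin d⁴ fills as t2g^3 e_g^1 with CFSE 3(−0.4) + 1(+0.6) = -0.6Δ_oct = -6564 cm⁻¹.
For low-spin the configuration is t2g^4 e_g^0: orbital energy -1.6 × 10940 = -17504 cm⁻¹, and 1 additional pair relative to high-spin adds 17655 cm⁻¹, giving 151 cm⁻¹.
The difference is 151 − (-6564) = 6715 cm⁻¹, so high-spin lies lower.

6715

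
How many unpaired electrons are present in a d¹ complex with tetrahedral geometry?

Tetrahedral splitting is small, so the complex is high-spin.
Configuration: e^1 t2^0, giving 1 unpaired electron.

1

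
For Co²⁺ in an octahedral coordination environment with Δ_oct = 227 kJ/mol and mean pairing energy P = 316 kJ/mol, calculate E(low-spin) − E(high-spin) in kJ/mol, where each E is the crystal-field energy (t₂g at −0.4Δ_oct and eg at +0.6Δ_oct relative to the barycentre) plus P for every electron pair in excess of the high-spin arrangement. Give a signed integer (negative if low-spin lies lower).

89

Group 9 minus oxidation state +2 gives a d⁷ configuration for Co²⁺.
In the high-spin limit (t₂g⁵ eg²) the orbital term is -0.8Δ_oct = -182 kJ/mol, with no excess pairing.
Low-spin t₂g⁶ eg¹ gives -1.8Δ_oct = -409 kJ/mol, but forming 1 extra pair costs 1P = 316 kJ/mol, so E(LS) = -409 + 316 = -93 kJ/mol.
Thus E(LS) − E(HS) = 89 kJ/mol.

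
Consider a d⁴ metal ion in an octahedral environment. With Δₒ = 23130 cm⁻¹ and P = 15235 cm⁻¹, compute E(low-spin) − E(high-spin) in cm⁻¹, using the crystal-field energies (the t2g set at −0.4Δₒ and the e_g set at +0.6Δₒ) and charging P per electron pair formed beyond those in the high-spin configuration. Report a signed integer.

-7895

In the high-spin limit (t2g^3 e_g^1) the orbital term is -0.6Δₒ = -13878 cm⁻¹, with no excess pairing.
For low-spin the configuration is t2g^4 e_g^0: orbital energy -1.6 × 23130 = -37008 cm⁻¹, and 1 additional pair relative to high-spin adds 15235 cm⁻¹, giving -21773 cm⁻¹.
The difference is -21773 − (-13878) = -7895 cm⁻¹, so low-spin lies lower.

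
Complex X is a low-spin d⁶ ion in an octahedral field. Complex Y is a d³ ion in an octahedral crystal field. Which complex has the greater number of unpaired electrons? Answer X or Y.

X: t2g^6 e_g^0 → 0 unpaired.
Y: t2g^3 e_g^0 → 3 unpaired.
So Y has more unpaired electrons.

Y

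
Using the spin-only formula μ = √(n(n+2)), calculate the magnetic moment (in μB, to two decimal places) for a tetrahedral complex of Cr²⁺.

4.90 μB

Cr sits in group 6; removing 2 electrons leaves Cr²⁺ with 6 − 2 = 4 d electrons.
Tetrahedral fields are weak (Δₜ ≈ 4/9 Δₒ), so electrons fill high-spin.
Configuration: e^2 t2^2 → 4 unpaired electrons.
μ(spin-only) = √[4(4+2)] = √24 ≈ 4.90 μB.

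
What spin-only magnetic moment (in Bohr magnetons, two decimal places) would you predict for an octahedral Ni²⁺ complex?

Ni²⁺: group 10, so d-count = 10 − 2 = 8.
For octahedral d⁸ the high- and low-spin configurations coincide.
Configuration: t₂g⁶ eg² → 2 unpaired electrons.
μ(spin-only) = √[2(2+2)] = √8 ≈ 2.83 Bohr magnetons.

2.83 Bohr magnetons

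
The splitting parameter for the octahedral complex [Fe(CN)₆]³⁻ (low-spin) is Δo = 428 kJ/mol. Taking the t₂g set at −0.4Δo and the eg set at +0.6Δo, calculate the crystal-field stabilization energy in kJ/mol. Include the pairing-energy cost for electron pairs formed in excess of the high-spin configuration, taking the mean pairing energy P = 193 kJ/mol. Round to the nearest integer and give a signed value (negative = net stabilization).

Each CN⁻ contributes -1; 6 × (-1) = -6. With overall charge -3, Fe is in the +3 oxidation state.
Fe is in group 8, so Fe³⁺ is d⁵ (8 − 3 = 5).
Electron filling gives t₂g⁵ eg⁰.
Orbital CFSE = 5(-0.4) + 0(0.6) = -2.0Δo = -2.0 × 428 = -856 kJ/mol.
Relative to high-spin t₂g³ eg² (0 paired), the low-spin configuration has 2 additional pairs, contributing +2 × 193 = +386 kJ/mol.
Overall CFSE = -856 + 386 = -470 kJ/mol.

-470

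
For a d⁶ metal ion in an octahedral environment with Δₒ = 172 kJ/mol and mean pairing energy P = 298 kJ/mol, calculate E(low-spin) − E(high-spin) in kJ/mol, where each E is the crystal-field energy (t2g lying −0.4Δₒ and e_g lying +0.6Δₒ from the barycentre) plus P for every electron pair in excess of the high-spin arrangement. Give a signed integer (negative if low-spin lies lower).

In the high-spin limit (t2g^4 e_g^2) the orbital term is -0.4Δₒ = -69 kJ/mol, with no excess pairing.
For low-spin the configuration is t2g^6 e_g^0: orbital energy -2.4 × 172 = -413 kJ/mol, and 2 additional pairs relative to high-spin add 596 kJ/mol, giving 183 kJ/mol.
The difference is 183 − (-69) = 252 kJ/mol, so high-spin lies lower.

252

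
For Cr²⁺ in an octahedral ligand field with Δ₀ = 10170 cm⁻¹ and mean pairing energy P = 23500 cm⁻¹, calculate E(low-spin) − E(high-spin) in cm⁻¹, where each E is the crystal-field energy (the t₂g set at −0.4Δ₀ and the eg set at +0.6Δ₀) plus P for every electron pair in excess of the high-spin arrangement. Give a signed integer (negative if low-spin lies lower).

Cr²⁺: group 6, so d-count = 6 − 2 = 4.
High-spin: t₂g³ eg¹, CFSE = -0.6Δ₀ = -6102 cm⁻¹.
For low-spin the configuration is t₂g⁴ eg⁰: orbital energy -1.6 × 10170 = -16272 cm⁻¹, and 1 additional pair relative to high-spin adds 23500 cm⁻¹, giving 7228 cm⁻¹.
The difference is 7228 − (-6102) = 13330 cm⁻¹, so high-spin lies lower.

13330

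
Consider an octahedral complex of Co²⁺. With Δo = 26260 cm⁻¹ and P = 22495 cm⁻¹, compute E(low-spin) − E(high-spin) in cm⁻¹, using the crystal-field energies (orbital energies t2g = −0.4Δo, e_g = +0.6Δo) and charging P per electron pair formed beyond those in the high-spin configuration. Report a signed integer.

Co is in group 9, so Co²⁺ is d⁷ (9 − 2 = 7).
In the high-spin limit (t2g^5 e_g^2) the orbital term is -0.8Δo = -21008 cm⁻¹, with no excess pairing.
Low-spin: t2g^6 e_g^1, orbital CFSE = -1.8Δo = -47268 cm⁻¹; plus 1 excess pair × P = +22495 cm⁻¹; total -24773 cm⁻¹.
E(LS) − E(HS) = -24773 − (-21008) = -3765 cm⁻¹.

-3765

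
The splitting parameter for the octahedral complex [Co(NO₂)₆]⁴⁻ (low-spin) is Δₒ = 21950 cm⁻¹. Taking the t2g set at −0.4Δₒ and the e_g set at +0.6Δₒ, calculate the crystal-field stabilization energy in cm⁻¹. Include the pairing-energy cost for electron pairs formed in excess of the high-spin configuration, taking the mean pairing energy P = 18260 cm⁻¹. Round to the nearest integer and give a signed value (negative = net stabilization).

Each NO₂⁻ contributes -1; 6 × (-1) = -6. With overall charge -4, Co is in the +2 oxidation state.
Co is in group 9, so Co²⁺ is d⁷ (9 − 2 = 7).
Electron filling gives t2g^6 e_g^1.
Orbital CFSE = 6(-0.4) + 1(0.6) = -1.8Δₒ = -1.8 × 21950 = -39510 cm⁻¹.
Pairing penalty: 3 pairs vs 2 in the high-spin reference → 1 extra × P = 18260 cm⁻¹.
Net CFSE = -39510 + 18260 = -21250 cm⁻¹.

-21250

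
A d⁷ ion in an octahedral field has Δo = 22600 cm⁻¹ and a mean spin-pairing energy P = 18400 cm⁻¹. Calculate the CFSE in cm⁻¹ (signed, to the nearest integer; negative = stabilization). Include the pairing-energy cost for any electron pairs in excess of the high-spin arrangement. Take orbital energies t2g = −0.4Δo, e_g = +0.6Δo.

-22280

Here Δo > P (22600 > 18400), so the low-spin state is favoured.
Configuration: t2g^6 e_g^1.
Orbital CFSE = -1.8Δo = -1.8 × 22600 = -40680 cm⁻¹.
Excess pairs vs high-spin: 3 − 2 = 1; pairing cost = +18400 cm⁻¹.
Net CFSE = -40680 + 18400 = -22280 cm⁻¹.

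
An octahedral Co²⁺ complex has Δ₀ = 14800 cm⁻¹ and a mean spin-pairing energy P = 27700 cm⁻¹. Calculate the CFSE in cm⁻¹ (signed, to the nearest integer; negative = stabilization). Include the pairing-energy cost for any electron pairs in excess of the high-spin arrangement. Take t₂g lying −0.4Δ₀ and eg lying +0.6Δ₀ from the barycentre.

Co is in group 9, so Co²⁺ is d⁷ (9 − 2 = 7).
Δ₀ < P, so pairing is avoided: the ground state is high-spin.
Configuration: t₂g⁵ eg².
Orbital CFSE = -0.8Δ₀ = -0.8 × 14800 = -11840 cm⁻¹.
High-spin has no excess pairs, so no pairing correction applies.

-11840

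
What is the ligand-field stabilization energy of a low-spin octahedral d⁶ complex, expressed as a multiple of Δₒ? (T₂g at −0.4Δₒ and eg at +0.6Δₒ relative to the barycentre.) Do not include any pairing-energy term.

-2.4 Δₒ

Configuration: t₂g⁶ eg⁰.
CFSE = 6(-0.4Δₒ) + 0(0.6Δₒ) = -2.4Δₒ + 0.0Δₒ = -2.4Δₒ.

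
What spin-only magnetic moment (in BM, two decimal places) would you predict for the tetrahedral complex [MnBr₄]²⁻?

Each Br⁻ contributes -1; 4 × (-1) = -4. With overall charge -2, Mn is in the +2 oxidation state.
Mn²⁺: group 7, so d-count = 7 − 2 = 5.
Tetrahedral fields are weak (Δₜ ≈ 4/9 Δₒ), so electrons fill high-spin.
Configuration: e² t₂³ → 5 unpaired electrons.
μ(spin-only) = √[5(5+2)] = √35 ≈ 5.92 BM.

5.92 BM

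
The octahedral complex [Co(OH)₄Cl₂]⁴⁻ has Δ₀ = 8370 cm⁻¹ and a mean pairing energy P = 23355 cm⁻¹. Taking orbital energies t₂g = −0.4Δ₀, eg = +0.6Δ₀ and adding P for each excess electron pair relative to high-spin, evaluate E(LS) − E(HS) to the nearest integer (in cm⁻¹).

Ligand charges: 4×(-1) from OH⁻ and 2×(-1) from Cl⁻ sum to -6; with overall charge -4, Co is +2.
Co is in group 9, so Co²⁺ is d⁷ (9 − 2 = 7).
In the high-spin limit (t₂g⁵ eg²) the orbital term is -0.8Δ₀ = -6696 cm⁻¹, with no excess pairing.
Low-spin t₂g⁶ eg¹ gives -1.8Δ₀ = -15066 cm⁻¹, but forming 1 extra pair costs 1P = 23355 cm⁻¹, so E(LS) = -15066 + 23355 = 8289 cm⁻¹.
Thus E(LS) − E(HS) = 14985 cm⁻¹.

14985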